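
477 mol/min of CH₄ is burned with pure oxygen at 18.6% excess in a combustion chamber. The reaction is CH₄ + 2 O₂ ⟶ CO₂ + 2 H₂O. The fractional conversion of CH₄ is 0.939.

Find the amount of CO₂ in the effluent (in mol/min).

448 mol/min

Stoichiometric O₂ = 2 × 477 = 954 mol/min; O₂ fed = 954 × 1.186 = 1131 mol/min.
Fuel reacted = 0.939 × 477 → ξ = 447.9 mol/min.
Outlet (n = n₀ + ν ξ):
  CH₄: 477 − 1(447.9) = 29.1
  O₂: 1131 − 2(447.9) = 235.6
  CO₂: 0 + 1(447.9) = 447.9
  H₂O: 0 + 2(447.9) = 895.8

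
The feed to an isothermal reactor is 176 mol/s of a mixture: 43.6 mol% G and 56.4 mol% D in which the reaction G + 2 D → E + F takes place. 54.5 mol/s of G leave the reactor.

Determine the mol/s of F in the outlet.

For G: n = n₀ − 1ξ → 54.5 = 76.74 − 1ξ, giving ξ = 22.24 mol/s.
Outlet amounts (n = n₀ + ν ξ):
  G: 76.74 − 1(22.24) = 54.5
  D: 99.26 − 2(22.24) = 54.79
  E: 0 + 1(22.24) = 22.24
  F: 0 + 1(22.24) = 22.24

22.2 mol/s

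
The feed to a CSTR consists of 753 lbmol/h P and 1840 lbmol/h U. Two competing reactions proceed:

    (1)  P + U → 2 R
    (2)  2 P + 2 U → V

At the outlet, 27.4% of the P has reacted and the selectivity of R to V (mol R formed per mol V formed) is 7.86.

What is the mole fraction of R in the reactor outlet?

Conversion of P: P consumed = 0.274 × 753 = 206.3 lbmol/h = 1ξ₁ + 2ξ₂.
Selectivity: 2ξ₁ / (1ξ₂) = 7.86 → ξ₁ = 3.93 ξ₂.
Substitute: (1·3.93 + 2) ξ₂ = 206.3 → ξ₂ = 34.79 lbmol/h, ξ₁ = 136.7 lbmol/h.
Outlet amounts (n = n₀ + Σ ν·ξ):
  P: 753 − 1(136.7) − 2(34.79) = 546.7
  U: 1840 − 1(136.7) − 2(34.79) = 1634
  R: 0 + 2(136.7) = 273.5
  V: 0 + 1(34.79) = 34.79
Total out = 2489 lbmol/h; y_R = 273.5 / 2489 = 0.1099.

0.11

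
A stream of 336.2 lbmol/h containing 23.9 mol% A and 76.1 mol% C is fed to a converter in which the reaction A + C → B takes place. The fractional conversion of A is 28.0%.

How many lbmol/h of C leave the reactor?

233 lbmol/h

A reacted = 0.28 × 80.35 = 22.5 lbmol/h; ν_A = −1, so ξ = 22.5/1 = 22.5 lbmol/h.
Outlet amounts (n = n₀ + ν ξ):
  A: 80.35 − 1(22.5) = 57.85
  C: 255.8 − 1(22.5) = 233.3
  B: 0 + 1(22.5) = 22.5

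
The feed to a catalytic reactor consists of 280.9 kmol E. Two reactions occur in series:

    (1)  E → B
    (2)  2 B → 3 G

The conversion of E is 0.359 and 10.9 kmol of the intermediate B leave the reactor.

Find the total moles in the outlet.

Conversion of E: E consumed = 1ξ₁ = 0.359 × 280.9 → ξ₁ = 100.8 kmol.
B balance: n_B = 0 + 1ξ₁ − 2ξ₂ = 10.9 → ξ₂ = (1·100.8 − 10.9)/2 = 44.97 kmol.
Outlet amounts (n = n₀ + Σ ν·ξ):
  E: 280.9 − 1(100.8) = 180.1
  B: 0 + 1(100.8) − 2(44.97) = 10.9
  G: 0 + 3(44.97) = 134.9
Total out = 180.1 + 10.9 + 134.9 = 325.9 kmol.

326 kmol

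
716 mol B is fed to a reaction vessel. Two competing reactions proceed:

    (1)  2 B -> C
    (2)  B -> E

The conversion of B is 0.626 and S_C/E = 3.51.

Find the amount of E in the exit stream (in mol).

55.9 mol

Conversion of B: B consumed = 0.626 × 716 = 448.2 mol = 2ξ₁ + 1ξ₂.
Selectivity: 1ξ₁ / (1ξ₂) = 3.51 → ξ₁ = 3.51 ξ₂.
Substitute: (2·3.51 + 1) ξ₂ = 448.2 → ξ₂ = 55.89 mol, ξ₁ = 196.2 mol.
Outlet amounts (n = n₀ + Σ ν·ξ):
  B: 716 − 2(196.2) − 1(55.89) = 267.8
  C: 0 + 1(196.2) = 196.2
  E: 0 + 1(55.89) = 55.89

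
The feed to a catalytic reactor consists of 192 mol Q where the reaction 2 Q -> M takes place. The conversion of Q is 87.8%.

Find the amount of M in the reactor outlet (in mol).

84.3 mol

Q reacted = 0.878 × 192 = 168.6 mol; ν_Q = −2, so ξ = 168.6/2 = 84.29 mol.
Outlet amounts (n = n₀ + ν ξ):
  Q: 192 − 2(84.29) = 23.42
  M: 0 + 1(84.29) = 84.29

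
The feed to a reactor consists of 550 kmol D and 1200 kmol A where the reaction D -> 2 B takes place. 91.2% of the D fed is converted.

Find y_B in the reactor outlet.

D reacted = 0.912 × 550 = 501.6 kmol; ν_D = −1, so ξ = 501.6/1 = 501.6 kmol.
Outlet amounts (n = n₀ + ν ξ):
  D: 550 − 1(501.6) = 48.4
  B: 0 + 2(501.6) = 1003
  A: 1200 (inert)
Total out = 2252 kmol; y_B = 1003 / 2252 = 0.4455.

0.446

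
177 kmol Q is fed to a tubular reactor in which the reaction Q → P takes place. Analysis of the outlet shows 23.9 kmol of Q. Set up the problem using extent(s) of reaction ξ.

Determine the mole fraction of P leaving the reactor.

For Q: n = n₀ − 1ξ → 23.9 = 177 − 1ξ, giving ξ = 153.1 kmol.
Outlet amounts (n = n₀ + ν ξ):
  Q: 177 − 1(153.1) = 23.9
  P: 0 + 1(153.1) = 153.1
Total out = 177 kmol; y_P = 153.1 / 177 = 0.865.

0.865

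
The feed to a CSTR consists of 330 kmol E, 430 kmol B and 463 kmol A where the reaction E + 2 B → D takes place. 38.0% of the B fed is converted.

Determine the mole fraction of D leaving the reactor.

B reacted = 0.38 × 430 = 163.4 kmol; ν_B = −2, so ξ = 163.4/2 = 81.7 kmol.
Outlet amounts (n = n₀ + ν ξ):
  E: 330 − 1(81.7) = 248.3
  B: 430 − 2(81.7) = 266.6
  D: 0 + 1(81.7) = 81.7
  A: 463 (inert)
Total out = 1060 kmol; y_D = 81.7 / 1060 = 0.0771.

0.0771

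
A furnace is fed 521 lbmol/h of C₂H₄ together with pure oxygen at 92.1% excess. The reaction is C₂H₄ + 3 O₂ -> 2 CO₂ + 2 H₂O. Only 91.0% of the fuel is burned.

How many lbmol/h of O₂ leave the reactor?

Stoichiometric O₂ = 3 × 521 = 1563 lbmol/h; O₂ fed = 1563 × 1.921 = 3003 lbmol/h.
Fuel reacted = 0.91 × 521 → ξ = 474.1 lbmol/h.
Outlet (n = n₀ + ν ξ):
  C₂H₄: 521 − 1(474.1) = 46.89
  O₂: 3003 − 3(474.1) = 1580
  CO₂: 0 + 2(474.1) = 948.2
  H₂O: 0 + 2(474.1) = 948.2

1580 lbmol/h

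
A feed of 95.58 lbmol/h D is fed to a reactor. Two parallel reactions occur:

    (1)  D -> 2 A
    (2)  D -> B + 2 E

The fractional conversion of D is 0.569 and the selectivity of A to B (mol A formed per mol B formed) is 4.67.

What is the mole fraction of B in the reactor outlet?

Conversion of D: D consumed = 0.569 × 95.58 = 54.39 lbmol/h = 1ξ₁ + 1ξ₂.
Selectivity: 2ξ₁ / (1ξ₂) = 4.67 → ξ₁ = 2.335 ξ₂.
Substitute: (1·2.335 + 1) ξ₂ = 54.39 → ξ₂ = 16.31 lbmol/h, ξ₁ = 38.08 lbmol/h.
Outlet amounts (n = n₀ + Σ ν·ξ):
  D: 95.58 − 1(38.08) − 1(16.31) = 41.19
  A: 0 + 2(38.08) = 76.16
  B: 0 + 1(16.31) = 16.31
  E: 0 + 2(16.31) = 32.61
Total out = 166.3 lbmol/h; y_B = 16.31 / 166.3 = 0.09808.

0.0981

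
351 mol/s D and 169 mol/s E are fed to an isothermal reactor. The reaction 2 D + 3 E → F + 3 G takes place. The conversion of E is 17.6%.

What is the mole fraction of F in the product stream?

0.0194

E reacted = 0.176 × 169 = 29.74 mol/s; ν_E = −3, so ξ = 29.74/3 = 9.915 mol/s.
Outlet amounts (n = n₀ + ν ξ):
  D: 351 − 2(9.915) = 331.2
  E: 169 − 3(9.915) = 139.3
  F: 0 + 1(9.915) = 9.915
  G: 0 + 3(9.915) = 29.74
Total out = 510.1 mol/s; y_F = 9.915 / 510.1 = 0.01944.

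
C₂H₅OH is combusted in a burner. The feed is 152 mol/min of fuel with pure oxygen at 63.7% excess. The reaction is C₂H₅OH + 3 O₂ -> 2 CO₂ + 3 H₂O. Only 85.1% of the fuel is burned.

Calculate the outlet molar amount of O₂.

358 mol/min

Stoichiometric O₂ = 3 × 152 = 456 mol/min; O₂ fed = 456 × 1.637 = 746.5 mol/min.
Fuel reacted = 0.851 × 152 → ξ = 129.4 mol/min.
Outlet (n = n₀ + ν ξ):
  C₂H₅OH: 152 − 1(129.4) = 22.65
  O₂: 746.5 − 3(129.4) = 358.4
  CO₂: 0 + 2(129.4) = 258.7
  H₂O: 0 + 3(129.4) = 388.1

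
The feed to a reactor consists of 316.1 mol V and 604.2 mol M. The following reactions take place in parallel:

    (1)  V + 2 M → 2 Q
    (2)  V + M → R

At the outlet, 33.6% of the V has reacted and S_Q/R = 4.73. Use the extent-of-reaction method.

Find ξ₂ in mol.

ξ₂ = 31.6 mol

Conversion of V: V consumed = 0.336 × 316.1 = 106.2 mol = 1ξ₁ + 1ξ₂.
Selectivity: 2ξ₁ / (1ξ₂) = 4.73 → ξ₁ = 2.365 ξ₂.
Substitute: (1·2.365 + 1) ξ₂ = 106.2 → ξ₂ = 31.56 mol, ξ₁ = 74.65 mol.
Outlet amounts (n = n₀ + Σ ν·ξ):
  V: 316.1 − 1(74.65) − 1(31.56) = 209.9
  M: 604.2 − 2(74.65) − 1(31.56) = 423.3
  Q: 0 + 2(74.65) = 149.3
  R: 0 + 1(31.56) = 31.56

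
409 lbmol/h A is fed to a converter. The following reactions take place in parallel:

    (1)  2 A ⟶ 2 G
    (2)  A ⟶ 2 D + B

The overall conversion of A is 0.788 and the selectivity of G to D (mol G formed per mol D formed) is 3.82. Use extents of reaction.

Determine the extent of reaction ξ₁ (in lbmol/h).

ξ₁ = 142 lbmol/h

Conversion of A: A consumed = 0.788 × 409 = 322.3 lbmol/h = 2ξ₁ + 1ξ₂.
Selectivity: 2ξ₁ / (2ξ₂) = 3.82 → ξ₁ = 3.82 ξ₂.
Substitute: (2·3.82 + 1) ξ₂ = 322.3 → ξ₂ = 37.3 lbmol/h, ξ₁ = 142.5 lbmol/h.
Outlet amounts (n = n₀ + Σ ν·ξ):
  A: 409 − 2(142.5) − 1(37.3) = 86.71
  G: 0 + 2(142.5) = 285
  D: 0 + 2(37.3) = 74.6
  B: 0 + 1(37.3) = 37.3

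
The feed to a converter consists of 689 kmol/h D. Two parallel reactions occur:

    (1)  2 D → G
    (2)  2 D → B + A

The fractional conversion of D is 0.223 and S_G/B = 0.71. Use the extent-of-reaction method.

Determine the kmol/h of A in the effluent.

44.9 kmol/h

Conversion of D: D consumed = 0.223 × 689 = 153.6 kmol/h = 2ξ₁ + 2ξ₂.
Selectivity: 1ξ₁ / (1ξ₂) = 0.71 → ξ₁ = 0.71 ξ₂.
Substitute: (2·0.71 + 2) ξ₂ = 153.6 → ξ₂ = 44.93 kmol/h, ξ₁ = 31.9 kmol/h.
Outlet amounts (n = n₀ + Σ ν·ξ):
  D: 689 − 2(31.9) − 2(44.93) = 535.4
  G: 0 + 1(31.9) = 31.9
  B: 0 + 1(44.93) = 44.93
  A: 0 + 1(44.93) = 44.93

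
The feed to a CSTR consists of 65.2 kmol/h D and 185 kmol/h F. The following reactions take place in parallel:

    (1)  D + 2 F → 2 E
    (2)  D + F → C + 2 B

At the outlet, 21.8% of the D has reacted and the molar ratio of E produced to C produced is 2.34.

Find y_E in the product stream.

Conversion of D: D consumed = 0.218 × 65.2 = 14.21 kmol/h = 1ξ₁ + 1ξ₂.
Selectivity: 2ξ₁ / (1ξ₂) = 2.34 → ξ₁ = 1.17 ξ₂.
Substitute: (1·1.17 + 1) ξ₂ = 14.21 → ξ₂ = 6.55 kmol/h, ξ₁ = 7.664 kmol/h.
Outlet amounts (n = n₀ + Σ ν·ξ):
  D: 65.2 − 1(7.664) − 1(6.55) = 50.99
  F: 185 − 2(7.664) − 1(6.55) = 163.1
  E: 0 + 2(7.664) = 15.33
  C: 0 + 1(6.55) = 6.55
  B: 0 + 2(6.55) = 13.1
Total out = 249.1 kmol/h; y_E = 15.33 / 249.1 = 0.06153.

0.0615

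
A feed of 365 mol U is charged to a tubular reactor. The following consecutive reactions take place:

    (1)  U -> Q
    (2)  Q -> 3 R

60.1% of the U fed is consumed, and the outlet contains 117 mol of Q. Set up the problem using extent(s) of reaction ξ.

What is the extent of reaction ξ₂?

ξ₂ = 102 mol

Conversion of U: U consumed = 1ξ₁ = 0.601 × 365 → ξ₁ = 219.4 mol.
Q balance: n_Q = 0 + 1ξ₁ − 1ξ₂ = 117 → ξ₂ = (1·219.4 − 117)/1 = 102.4 mol.
Outlet amounts (n = n₀ + Σ ν·ξ):
  U: 365 − 1(219.4) = 145.6
  Q: 0 + 1(219.4) − 1(102.4) = 117
  R: 0 + 3(102.4) = 307.1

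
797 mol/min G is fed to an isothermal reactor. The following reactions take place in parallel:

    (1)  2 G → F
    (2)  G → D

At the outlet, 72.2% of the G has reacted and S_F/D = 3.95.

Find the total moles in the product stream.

Conversion of G: G consumed = 0.722 × 797 = 575.4 mol/min = 2ξ₁ + 1ξ₂.
Selectivity: 1ξ₁ / (1ξ₂) = 3.95 → ξ₁ = 3.95 ξ₂.
Substitute: (2·3.95 + 1) ξ₂ = 575.4 → ξ₂ = 64.66 mol/min, ξ₁ = 255.4 mol/min.
Outlet amounts (n = n₀ + Σ ν·ξ):
  G: 797 − 2(255.4) − 1(64.66) = 221.6
  F: 0 + 1(255.4) = 255.4
  D: 0 + 1(64.66) = 64.66
Total out = 221.6 + 255.4 + 64.66 = 541.6 mol/min.

542 mol/min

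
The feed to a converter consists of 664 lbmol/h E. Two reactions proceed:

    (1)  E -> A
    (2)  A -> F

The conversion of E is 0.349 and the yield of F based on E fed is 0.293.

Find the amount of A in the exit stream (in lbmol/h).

Conversion of E: E consumed = 1ξ₁ = 0.349 × 664 → ξ₁ = 231.7 lbmol/h.
Yield of F: 1ξ₂ / 664 = 0.293 → ξ₂ = 194.6 lbmol/h.
Outlet amounts (n = n₀ + Σ ν·ξ):
  E: 664 − 1(231.7) = 432.3
  A: 0 + 1(231.7) − 1(194.6) = 37.18
  F: 0 + 1(194.6) = 194.6

37.2 lbmol/h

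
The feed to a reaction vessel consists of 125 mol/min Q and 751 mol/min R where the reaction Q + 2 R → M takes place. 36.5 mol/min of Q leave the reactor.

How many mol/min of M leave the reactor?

88.5 mol/min

For Q: n = n₀ − 1ξ → 36.5 = 125 − 1ξ, giving ξ = 88.5 mol/min.
Outlet amounts (n = n₀ + ν ξ):
  Q: 125 − 1(88.5) = 36.5
  R: 751 − 2(88.5) = 574
  M: 0 + 1(88.5) = 88.5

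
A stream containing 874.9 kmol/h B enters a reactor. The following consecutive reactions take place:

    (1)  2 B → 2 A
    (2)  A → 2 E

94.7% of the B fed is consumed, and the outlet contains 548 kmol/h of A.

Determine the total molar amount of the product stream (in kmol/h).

Conversion of B: B consumed = 2ξ₁ = 0.947 × 874.9 → ξ₁ = 414.3 kmol/h.
A balance: n_A = 0 + 2ξ₁ − 1ξ₂ = 548 → ξ₂ = (2·414.3 − 548)/1 = 280.5 kmol/h.
Outlet amounts (n = n₀ + Σ ν·ξ):
  B: 874.9 − 2(414.3) = 46.37
  A: 0 + 2(414.3) − 1(280.5) = 548
  E: 0 + 2(280.5) = 561.1
Total out = 46.37 + 548 + 561.1 = 1155 kmol/h.

1160 kmol/h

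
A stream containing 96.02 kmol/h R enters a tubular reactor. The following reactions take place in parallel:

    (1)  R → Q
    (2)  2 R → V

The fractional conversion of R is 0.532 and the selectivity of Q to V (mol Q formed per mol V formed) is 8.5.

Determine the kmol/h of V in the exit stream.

4.87 kmol/h

Conversion of R: R consumed = 0.532 × 96.02 = 51.08 kmol/h = 1ξ₁ + 2ξ₂.
Selectivity: 1ξ₁ / (1ξ₂) = 8.5 → ξ₁ = 8.5 ξ₂.
Substitute: (1·8.5 + 2) ξ₂ = 51.08 → ξ₂ = 4.865 kmol/h, ξ₁ = 41.35 kmol/h.
Outlet amounts (n = n₀ + Σ ν·ξ):
  R: 96.02 − 1(41.35) − 2(4.865) = 44.94
  Q: 0 + 1(41.35) = 41.35
  V: 0 + 1(4.865) = 4.865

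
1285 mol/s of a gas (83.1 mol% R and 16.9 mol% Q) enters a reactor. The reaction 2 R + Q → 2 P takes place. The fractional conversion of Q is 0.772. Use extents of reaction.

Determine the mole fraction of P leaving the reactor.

Q reacted = 0.772 × 217.2 = 167.7 mol/s; ν_Q = −1, so ξ = 167.7/1 = 167.7 mol/s.
Outlet amounts (n = n₀ + ν ξ):
  R: 1068 − 2(167.7) = 732.5
  Q: 217.2 − 1(167.7) = 49.51
  P: 0 + 2(167.7) = 335.3
Total out = 1117 mol/s; y_P = 335.3 / 1117 = 0.3001.

0.3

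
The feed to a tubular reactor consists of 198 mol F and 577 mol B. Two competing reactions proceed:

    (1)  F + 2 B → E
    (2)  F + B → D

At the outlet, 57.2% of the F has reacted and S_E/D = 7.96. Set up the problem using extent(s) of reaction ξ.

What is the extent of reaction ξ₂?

Conversion of F: F consumed = 0.572 × 198 = 113.3 mol = 1ξ₁ + 1ξ₂.
Selectivity: 1ξ₁ / (1ξ₂) = 7.96 → ξ₁ = 7.96 ξ₂.
Substitute: (1·7.96 + 1) ξ₂ = 113.3 → ξ₂ = 12.64 mol, ξ₁ = 100.6 mol.
Outlet amounts (n = n₀ + Σ ν·ξ):
  F: 198 − 1(100.6) − 1(12.64) = 84.74
  B: 577 − 2(100.6) − 1(12.64) = 363.1
  E: 0 + 1(100.6) = 100.6
  D: 0 + 1(12.64) = 12.64

ξ₂ = 12.6 mol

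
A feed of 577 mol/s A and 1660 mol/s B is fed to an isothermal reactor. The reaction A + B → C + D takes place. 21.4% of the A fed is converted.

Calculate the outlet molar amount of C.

A reacted = 0.214 × 577 = 123.5 mol/s; ν_A = −1, so ξ = 123.5/1 = 123.5 mol/s.
Outlet amounts (n = n₀ + ν ξ):
  A: 577 − 1(123.5) = 453.5
  B: 1660 − 1(123.5) = 1537
  C: 0 + 1(123.5) = 123.5
  D: 0 + 1(123.5) = 123.5

123 mol/s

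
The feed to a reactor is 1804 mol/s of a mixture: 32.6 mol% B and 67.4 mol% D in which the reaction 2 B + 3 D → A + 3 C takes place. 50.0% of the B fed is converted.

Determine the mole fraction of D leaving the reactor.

B reacted = 0.5 × 588.1 = 294.1 mol/s; ν_B = −2, so ξ = 294.1/2 = 147 mol/s.
Outlet amounts (n = n₀ + ν ξ):
  B: 588.1 − 2(147) = 294.1
  D: 1216 − 3(147) = 774.8
  A: 0 + 1(147) = 147
  C: 0 + 3(147) = 441.1
Total out = 1657 mol/s; y_D = 774.8 / 1657 = 0.4676.

0.468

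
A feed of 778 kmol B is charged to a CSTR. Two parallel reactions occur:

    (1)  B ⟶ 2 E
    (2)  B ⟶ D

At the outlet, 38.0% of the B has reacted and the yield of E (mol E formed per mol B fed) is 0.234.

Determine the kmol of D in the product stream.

Yield of E: 2ξ₁ / 778 = 0.234 → ξ₁ = 91.03 kmol.
Conversion of B: 1ξ₁ + 1ξ₂ = 0.38 × 778 = 295.6 → ξ₂ = 204.6 kmol.
Outlet amounts (n = n₀ + Σ ν·ξ):
  B: 778 − 1(91.03) − 1(204.6) = 482.4
  E: 0 + 2(91.03) = 182.1
  D: 0 + 1(204.6) = 204.6

205 kmol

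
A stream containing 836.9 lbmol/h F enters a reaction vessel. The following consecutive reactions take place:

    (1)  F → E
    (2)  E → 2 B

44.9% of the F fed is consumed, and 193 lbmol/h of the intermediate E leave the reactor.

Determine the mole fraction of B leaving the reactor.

Conversion of F: F consumed = 1ξ₁ = 0.449 × 836.9 → ξ₁ = 375.8 lbmol/h.
E balance: n_E = 0 + 1ξ₁ − 1ξ₂ = 193 → ξ₂ = (1·375.8 − 193)/1 = 182.8 lbmol/h.
Outlet amounts (n = n₀ + Σ ν·ξ):
  F: 836.9 − 1(375.8) = 461.1
  E: 0 + 1(375.8) − 1(182.8) = 193
  B: 0 + 2(182.8) = 365.5
Total out = 1020 lbmol/h; y_B = 365.5 / 1020 = 0.3585.

0.358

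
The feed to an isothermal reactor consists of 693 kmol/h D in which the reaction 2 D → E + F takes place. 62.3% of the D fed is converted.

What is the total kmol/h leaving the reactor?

693 kmol/h

D reacted = 0.623 × 693 = 431.7 kmol/h; ν_D = −2, so ξ = 431.7/2 = 215.9 kmol/h.
Outlet amounts (n = n₀ + ν ξ):
  D: 693 − 2(215.9) = 261.3
  E: 0 + 1(215.9) = 215.9
  F: 0 + 1(215.9) = 215.9
Total out = 261.3 + 215.9 + 215.9 = 693 kmol/h.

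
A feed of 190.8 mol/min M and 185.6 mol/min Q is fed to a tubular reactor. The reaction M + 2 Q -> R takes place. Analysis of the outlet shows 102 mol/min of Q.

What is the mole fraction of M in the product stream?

For Q: n = n₀ − 2ξ → 102 = 185.6 − 2ξ, giving ξ = 41.8 mol/min.
Outlet amounts (n = n₀ + ν ξ):
  M: 190.8 − 1(41.8) = 149
  Q: 185.6 − 2(41.8) = 102
  R: 0 + 1(41.8) = 41.8
Total out = 292.8 mol/min; y_M = 149 / 292.8 = 0.5089.

0.509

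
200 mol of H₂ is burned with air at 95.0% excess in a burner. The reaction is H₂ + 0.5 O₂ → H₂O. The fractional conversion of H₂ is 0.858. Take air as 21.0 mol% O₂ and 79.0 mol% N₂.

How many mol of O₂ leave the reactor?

109 mol

Stoichiometric O₂ = 0.5 × 200 = 100 mol; O₂ fed = 100 × 1.950 = 195 mol.
N₂ fed = 195 × 79/21 = 733.6 mol.
Fuel reacted = 0.858 × 200 → ξ = 171.6 mol.
Outlet (n = n₀ + ν ξ):
  H₂: 200 − 1(171.6) = 28.4
  O₂: 195 − 0.5(171.6) = 109.2
  N₂: 733.6 (inert)
  H₂O: 0 + 1(171.6) = 171.6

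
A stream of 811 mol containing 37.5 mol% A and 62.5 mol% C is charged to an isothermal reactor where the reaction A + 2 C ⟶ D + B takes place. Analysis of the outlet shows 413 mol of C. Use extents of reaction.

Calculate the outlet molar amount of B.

For C: n = n₀ − 2ξ → 413 = 506.9 − 2ξ, giving ξ = 46.94 mol.
Outlet amounts (n = n₀ + ν ξ):
  A: 304.1 − 1(46.94) = 257.2
  C: 506.9 − 2(46.94) = 413
  D: 0 + 1(46.94) = 46.94
  B: 0 + 1(46.94) = 46.94

46.9 mol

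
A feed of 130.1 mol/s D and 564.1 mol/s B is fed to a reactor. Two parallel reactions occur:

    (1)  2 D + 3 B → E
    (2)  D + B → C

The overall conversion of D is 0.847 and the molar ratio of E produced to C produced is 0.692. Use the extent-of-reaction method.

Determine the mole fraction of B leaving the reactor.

0.811

Conversion of D: D consumed = 0.847 × 130.1 = 110.2 mol/s = 2ξ₁ + 1ξ₂.
Selectivity: 1ξ₁ / (1ξ₂) = 0.692 → ξ₁ = 0.692 ξ₂.
Substitute: (2·0.692 + 1) ξ₂ = 110.2 → ξ₂ = 46.22 mol/s, ξ₁ = 31.99 mol/s.
Outlet amounts (n = n₀ + Σ ν·ξ):
  D: 130.1 − 2(31.99) − 1(46.22) = 19.91
  B: 564.1 − 3(31.99) − 1(46.22) = 421.9
  E: 0 + 1(31.99) = 31.99
  C: 0 + 1(46.22) = 46.22
Total out = 520 mol/s; y_B = 421.9 / 520 = 0.8113.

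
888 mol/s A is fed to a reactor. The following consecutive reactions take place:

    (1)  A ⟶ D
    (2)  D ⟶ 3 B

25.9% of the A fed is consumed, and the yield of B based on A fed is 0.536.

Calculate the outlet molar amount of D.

Conversion of A: A consumed = 1ξ₁ = 0.259 × 888 → ξ₁ = 230 mol/s.
Yield of B: 3ξ₂ / 888 = 0.536 → ξ₂ = 158.7 mol/s.
Outlet amounts (n = n₀ + Σ ν·ξ):
  A: 888 − 1(230) = 658
  D: 0 + 1(230) − 1(158.7) = 71.34
  B: 0 + 3(158.7) = 476

71.3 mol/s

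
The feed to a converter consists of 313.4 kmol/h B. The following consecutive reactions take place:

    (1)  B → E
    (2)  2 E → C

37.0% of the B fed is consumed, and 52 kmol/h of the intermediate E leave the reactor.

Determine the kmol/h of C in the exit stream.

32 kmol/h

Conversion of B: B consumed = 1ξ₁ = 0.37 × 313.4 → ξ₁ = 116 kmol/h.
E balance: n_E = 0 + 1ξ₁ − 2ξ₂ = 52 → ξ₂ = (1·116 − 52)/2 = 31.98 kmol/h.
Outlet amounts (n = n₀ + Σ ν·ξ):
  B: 313.4 − 1(116) = 197.4
  E: 0 + 1(116) − 2(31.98) = 52
  C: 0 + 1(31.98) = 31.98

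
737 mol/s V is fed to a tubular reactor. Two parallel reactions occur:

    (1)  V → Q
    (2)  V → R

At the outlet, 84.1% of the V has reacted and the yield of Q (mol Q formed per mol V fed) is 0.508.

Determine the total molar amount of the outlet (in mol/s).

737 mol/s

Yield of Q: 1ξ₁ / 737 = 0.508 → ξ₁ = 374.4 mol/s.
Conversion of V: 1ξ₁ + 1ξ₂ = 0.841 × 737 = 619.8 → ξ₂ = 245.4 mol/s.
Outlet amounts (n = n₀ + Σ ν·ξ):
  V: 737 − 1(374.4) − 1(245.4) = 117.2
  Q: 0 + 1(374.4) = 374.4
  R: 0 + 1(245.4) = 245.4
Total out = 117.2 + 374.4 + 245.4 = 737 mol/s.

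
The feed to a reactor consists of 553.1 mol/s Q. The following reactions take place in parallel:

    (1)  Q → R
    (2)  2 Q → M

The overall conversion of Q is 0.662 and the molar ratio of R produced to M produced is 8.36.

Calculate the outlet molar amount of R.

Conversion of Q: Q consumed = 0.662 × 553.1 = 366.2 mol/s = 1ξ₁ + 2ξ₂.
Selectivity: 1ξ₁ / (1ξ₂) = 8.36 → ξ₁ = 8.36 ξ₂.
Substitute: (1·8.36 + 2) ξ₂ = 366.2 → ξ₂ = 35.34 mol/s, ξ₁ = 295.5 mol/s.
Outlet amounts (n = n₀ + Σ ν·ξ):
  Q: 553.1 − 1(295.5) − 2(35.34) = 186.9
  R: 0 + 1(295.5) = 295.5
  M: 0 + 1(35.34) = 35.34

295 mol/s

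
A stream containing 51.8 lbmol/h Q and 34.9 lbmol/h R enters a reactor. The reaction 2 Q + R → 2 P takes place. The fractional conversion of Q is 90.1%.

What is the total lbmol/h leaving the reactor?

63.4 lbmol/h

Q reacted = 0.901 × 51.8 = 46.67 lbmol/h; ν_Q = −2, so ξ = 46.67/2 = 23.34 lbmol/h.
Outlet amounts (n = n₀ + ν ξ):
  Q: 51.8 − 2(23.34) = 5.128
  R: 34.9 − 1(23.34) = 11.56
  P: 0 + 2(23.34) = 46.67
Total out = 5.128 + 11.56 + 46.67 = 63.36 lbmol/h.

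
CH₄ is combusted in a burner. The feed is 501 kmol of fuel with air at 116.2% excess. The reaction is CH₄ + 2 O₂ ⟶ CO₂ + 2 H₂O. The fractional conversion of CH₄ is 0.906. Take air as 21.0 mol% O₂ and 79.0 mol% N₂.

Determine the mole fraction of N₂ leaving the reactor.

Stoichiometric O₂ = 2 × 501 = 1002 kmol; O₂ fed = 1002 × 2.162 = 2166 kmol.
N₂ fed = 2166 × 79/21 = 8150 kmol.
Fuel reacted = 0.906 × 501 → ξ = 453.9 kmol.
Outlet (n = n₀ + ν ξ):
  CH₄: 501 − 1(453.9) = 47.09
  O₂: 2166 − 2(453.9) = 1259
  N₂: 8150 (inert)
  CO₂: 0 + 1(453.9) = 453.9
  H₂O: 0 + 2(453.9) = 907.8
Total out = 10820 kmol; y_N₂ = 8150 / 10820 = 0.7534.

0.753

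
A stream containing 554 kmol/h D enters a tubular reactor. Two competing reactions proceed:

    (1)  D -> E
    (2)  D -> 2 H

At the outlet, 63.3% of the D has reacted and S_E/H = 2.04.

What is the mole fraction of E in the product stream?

Conversion of D: D consumed = 0.633 × 554 = 350.7 kmol/h = 1ξ₁ + 1ξ₂.
Selectivity: 1ξ₁ / (2ξ₂) = 2.04 → ξ₁ = 4.08 ξ₂.
Substitute: (1·4.08 + 1) ξ₂ = 350.7 → ξ₂ = 69.03 kmol/h, ξ₁ = 281.7 kmol/h.
Outlet amounts (n = n₀ + Σ ν·ξ):
  D: 554 − 1(281.7) − 1(69.03) = 203.3
  E: 0 + 1(281.7) = 281.7
  H: 0 + 2(69.03) = 138.1
Total out = 623 kmol/h; y_E = 281.7 / 623 = 0.4521.

0.452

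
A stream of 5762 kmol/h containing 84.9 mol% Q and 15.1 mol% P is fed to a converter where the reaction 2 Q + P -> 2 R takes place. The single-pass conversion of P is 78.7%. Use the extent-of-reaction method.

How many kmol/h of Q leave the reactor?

3520 kmol/h

P reacted = 0.787 × 870.1 = 684.7 kmol/h; ν_P = −1, so ξ = 684.7/1 = 684.7 kmol/h.
Outlet amounts (n = n₀ + ν ξ):
  Q: 4892 − 2(684.7) = 3522
  P: 870.1 − 1(684.7) = 185.3
  R: 0 + 2(684.7) = 1369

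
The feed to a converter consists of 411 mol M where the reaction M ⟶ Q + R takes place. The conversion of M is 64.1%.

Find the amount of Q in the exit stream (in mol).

M reacted = 0.641 × 411 = 263.5 mol; ν_M = −1, so ξ = 263.5/1 = 263.5 mol.
Outlet amounts (n = n₀ + ν ξ):
  M: 411 − 1(263.5) = 147.5
  Q: 0 + 1(263.5) = 263.5
  R: 0 + 1(263.5) = 263.5

263 mol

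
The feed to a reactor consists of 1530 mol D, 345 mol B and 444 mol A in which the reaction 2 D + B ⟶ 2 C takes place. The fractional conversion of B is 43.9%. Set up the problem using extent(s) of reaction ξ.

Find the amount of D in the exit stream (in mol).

1230 mol

B reacted = 0.439 × 345 = 151.5 mol; ν_B = −1, so ξ = 151.5/1 = 151.5 mol.
Outlet amounts (n = n₀ + ν ξ):
  D: 1530 − 2(151.5) = 1227
  B: 345 − 1(151.5) = 193.5
  C: 0 + 2(151.5) = 302.9
  A: 444 (inert)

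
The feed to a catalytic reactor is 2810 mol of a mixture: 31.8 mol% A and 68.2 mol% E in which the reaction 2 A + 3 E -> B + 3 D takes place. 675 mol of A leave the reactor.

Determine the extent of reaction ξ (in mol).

For A: n = n₀ − 2ξ → 675 = 893.6 − 2ξ, giving ξ = 109.3 mol.
Outlet amounts (n = n₀ + ν ξ):
  A: 893.6 − 2(109.3) = 675
  E: 1916 − 3(109.3) = 1589
  B: 0 + 1(109.3) = 109.3
  D: 0 + 3(109.3) = 327.9

ξ = 109 mol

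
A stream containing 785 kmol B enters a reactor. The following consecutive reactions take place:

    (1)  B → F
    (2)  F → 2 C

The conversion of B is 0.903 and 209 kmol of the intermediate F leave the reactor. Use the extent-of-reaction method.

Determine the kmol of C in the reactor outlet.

1000 kmol

Conversion of B: B consumed = 1ξ₁ = 0.903 × 785 → ξ₁ = 708.9 kmol.
F balance: n_F = 0 + 1ξ₁ − 1ξ₂ = 209 → ξ₂ = (1·708.9 − 209)/1 = 499.9 kmol.
Outlet amounts (n = n₀ + Σ ν·ξ):
  B: 785 − 1(708.9) = 76.14
  F: 0 + 1(708.9) − 1(499.9) = 209
  C: 0 + 2(499.9) = 999.7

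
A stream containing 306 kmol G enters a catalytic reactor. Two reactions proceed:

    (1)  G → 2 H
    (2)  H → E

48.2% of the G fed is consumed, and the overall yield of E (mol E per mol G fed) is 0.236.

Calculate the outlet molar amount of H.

223 kmol

Conversion of G: G consumed = 1ξ₁ = 0.482 × 306 → ξ₁ = 147.5 kmol.
Yield of E: 1ξ₂ / 306 = 0.236 → ξ₂ = 72.22 kmol.
Outlet amounts (n = n₀ + Σ ν·ξ):
  G: 306 − 1(147.5) = 158.5
  H: 0 + 2(147.5) − 1(72.22) = 222.8
  E: 0 + 1(72.22) = 72.22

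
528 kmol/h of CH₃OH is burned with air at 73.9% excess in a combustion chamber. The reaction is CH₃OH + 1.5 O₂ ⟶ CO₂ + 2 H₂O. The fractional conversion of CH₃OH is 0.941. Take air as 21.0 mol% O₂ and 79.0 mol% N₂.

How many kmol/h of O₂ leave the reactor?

632 kmol/h

Stoichiometric O₂ = 1.5 × 528 = 792 kmol/h; O₂ fed = 792 × 1.739 = 1377 kmol/h.
N₂ fed = 1377 × 79/21 = 5181 kmol/h.
Fuel reacted = 0.941 × 528 → ξ = 496.8 kmol/h.
Outlet (n = n₀ + ν ξ):
  CH₃OH: 528 − 1(496.8) = 31.15
  O₂: 1377 − 1.5(496.8) = 632
  N₂: 5181 (inert)
  CO₂: 0 + 1(496.8) = 496.8
  H₂O: 0 + 2(496.8) = 993.7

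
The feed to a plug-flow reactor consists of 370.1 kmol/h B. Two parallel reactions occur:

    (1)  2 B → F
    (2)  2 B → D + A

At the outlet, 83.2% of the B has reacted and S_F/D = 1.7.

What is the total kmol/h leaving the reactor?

Conversion of B: B consumed = 0.832 × 370.1 = 307.9 kmol/h = 2ξ₁ + 2ξ₂.
Selectivity: 1ξ₁ / (1ξ₂) = 1.7 → ξ₁ = 1.7 ξ₂.
Substitute: (2·1.7 + 2) ξ₂ = 307.9 → ξ₂ = 57.02 kmol/h, ξ₁ = 96.94 kmol/h.
Outlet amounts (n = n₀ + Σ ν·ξ):
  B: 370.1 − 2(96.94) − 2(57.02) = 62.18
  F: 0 + 1(96.94) = 96.94
  D: 0 + 1(57.02) = 57.02
  A: 0 + 1(57.02) = 57.02
Total out = 62.18 + 96.94 + 57.02 + 57.02 = 273.2 kmol/h.

273 kmol/h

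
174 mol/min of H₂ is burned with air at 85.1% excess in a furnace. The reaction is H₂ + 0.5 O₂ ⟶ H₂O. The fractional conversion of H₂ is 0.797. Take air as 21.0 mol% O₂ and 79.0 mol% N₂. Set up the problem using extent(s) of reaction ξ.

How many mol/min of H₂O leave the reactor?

139 mol/min

Stoichiometric O₂ = 0.5 × 174 = 87 mol/min; O₂ fed = 87 × 1.851 = 161 mol/min.
N₂ fed = 161 × 79/21 = 605.8 mol/min.
Fuel reacted = 0.797 × 174 → ξ = 138.7 mol/min.
Outlet (n = n₀ + ν ξ):
  H₂: 174 − 1(138.7) = 35.32
  O₂: 161 − 0.5(138.7) = 91.7
  N₂: 605.8 (inert)
  H₂O: 0 + 1(138.7) = 138.7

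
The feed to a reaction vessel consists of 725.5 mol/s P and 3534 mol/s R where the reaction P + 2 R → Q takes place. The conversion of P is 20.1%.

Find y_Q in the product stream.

P reacted = 0.201 × 725.5 = 145.8 mol/s; ν_P = −1, so ξ = 145.8/1 = 145.8 mol/s.
Outlet amounts (n = n₀ + ν ξ):
  P: 725.5 − 1(145.8) = 579.7
  R: 3534 − 2(145.8) = 3242
  Q: 0 + 1(145.8) = 145.8
Total out = 3968 mol/s; y_Q = 145.8 / 3968 = 0.03675.

0.0368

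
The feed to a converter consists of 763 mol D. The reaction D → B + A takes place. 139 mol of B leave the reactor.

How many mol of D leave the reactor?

For B: n = n₀ + 1ξ → 139 = 0 + 1ξ, giving ξ = 139 mol.
Outlet amounts (n = n₀ + ν ξ):
  D: 763 − 1(139) = 624
  B: 0 + 1(139) = 139
  A: 0 + 1(139) = 139

624 mol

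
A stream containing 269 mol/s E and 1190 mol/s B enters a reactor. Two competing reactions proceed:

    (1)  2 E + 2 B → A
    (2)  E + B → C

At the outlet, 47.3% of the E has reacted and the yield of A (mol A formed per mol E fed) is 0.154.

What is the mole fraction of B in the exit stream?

0.824

Yield of A: 1ξ₁ / 269 = 0.154 → ξ₁ = 41.43 mol/s.
Conversion of E: 2ξ₁ + 1ξ₂ = 0.473 × 269 = 127.2 → ξ₂ = 44.38 mol/s.
Outlet amounts (n = n₀ + Σ ν·ξ):
  E: 269 − 2(41.43) − 1(44.38) = 141.8
  B: 1190 − 2(41.43) − 1(44.38) = 1063
  A: 0 + 1(41.43) = 41.43
  C: 0 + 1(44.38) = 44.38
Total out = 1290 mol/s; y_B = 1063 / 1290 = 0.8236.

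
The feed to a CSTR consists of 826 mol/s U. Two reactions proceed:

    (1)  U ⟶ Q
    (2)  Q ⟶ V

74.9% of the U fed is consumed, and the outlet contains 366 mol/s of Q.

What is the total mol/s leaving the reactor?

826 mol/s

Conversion of U: U consumed = 1ξ₁ = 0.749 × 826 → ξ₁ = 618.7 mol/s.
Q balance: n_Q = 0 + 1ξ₁ − 1ξ₂ = 366 → ξ₂ = (1·618.7 − 366)/1 = 252.7 mol/s.
Outlet amounts (n = n₀ + Σ ν·ξ):
  U: 826 − 1(618.7) = 207.3
  Q: 0 + 1(618.7) − 1(252.7) = 366
  V: 0 + 1(252.7) = 252.7
Total out = 207.3 + 366 + 252.7 = 826 mol/s.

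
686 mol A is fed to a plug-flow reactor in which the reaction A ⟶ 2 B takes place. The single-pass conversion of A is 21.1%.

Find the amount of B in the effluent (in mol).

A reacted = 0.211 × 686 = 144.7 mol; ν_A = −1, so ξ = 144.7/1 = 144.7 mol.
Outlet amounts (n = n₀ + ν ξ):
  A: 686 − 1(144.7) = 541.3
  B: 0 + 2(144.7) = 289.5

289 mol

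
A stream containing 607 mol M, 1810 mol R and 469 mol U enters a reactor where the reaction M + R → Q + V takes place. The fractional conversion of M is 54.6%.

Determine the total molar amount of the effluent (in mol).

M reacted = 0.546 × 607 = 331.4 mol; ν_M = −1, so ξ = 331.4/1 = 331.4 mol.
Outlet amounts (n = n₀ + ν ξ):
  M: 607 − 1(331.4) = 275.6
  R: 1810 − 1(331.4) = 1479
  Q: 0 + 1(331.4) = 331.4
  V: 0 + 1(331.4) = 331.4
  U: 469 (inert)
Total out = 275.6 + 1479 + 331.4 + 331.4 + 469 = 2886 mol.

2890 mol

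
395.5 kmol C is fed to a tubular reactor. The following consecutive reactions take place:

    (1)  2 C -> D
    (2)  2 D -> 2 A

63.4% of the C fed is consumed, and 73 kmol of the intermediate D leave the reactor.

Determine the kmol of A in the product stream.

52.4 kmol

Conversion of C: C consumed = 2ξ₁ = 0.634 × 395.5 → ξ₁ = 125.4 kmol.
D balance: n_D = 0 + 1ξ₁ − 2ξ₂ = 73 → ξ₂ = (1·125.4 − 73)/2 = 26.19 kmol.
Outlet amounts (n = n₀ + Σ ν·ξ):
  C: 395.5 − 2(125.4) = 144.8
  D: 0 + 1(125.4) − 2(26.19) = 73
  A: 0 + 2(26.19) = 52.37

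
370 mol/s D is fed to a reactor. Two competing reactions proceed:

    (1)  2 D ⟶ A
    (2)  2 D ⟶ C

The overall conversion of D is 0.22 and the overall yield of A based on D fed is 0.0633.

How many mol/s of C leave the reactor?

17.3 mol/s

Yield of A: 1ξ₁ / 370 = 0.0633 → ξ₁ = 23.42 mol/s.
Conversion of D: 2ξ₁ + 2ξ₂ = 0.22 × 370 = 81.4 → ξ₂ = 17.28 mol/s.
Outlet amounts (n = n₀ + Σ ν·ξ):
  D: 370 − 2(23.42) − 2(17.28) = 288.6
  A: 0 + 1(23.42) = 23.42
  C: 0 + 1(17.28) = 17.28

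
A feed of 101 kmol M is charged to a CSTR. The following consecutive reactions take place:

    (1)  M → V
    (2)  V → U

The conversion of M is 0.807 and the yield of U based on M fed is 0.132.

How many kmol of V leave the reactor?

Conversion of M: M consumed = 1ξ₁ = 0.807 × 101 → ξ₁ = 81.51 kmol.
Yield of U: 1ξ₂ / 101 = 0.132 → ξ₂ = 13.33 kmol.
Outlet amounts (n = n₀ + Σ ν·ξ):
  M: 101 − 1(81.51) = 19.49
  V: 0 + 1(81.51) − 1(13.33) = 68.18
  U: 0 + 1(13.33) = 13.33

68.2 kmol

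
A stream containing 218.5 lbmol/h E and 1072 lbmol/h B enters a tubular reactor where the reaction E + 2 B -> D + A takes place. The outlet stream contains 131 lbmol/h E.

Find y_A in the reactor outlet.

0.0727

For E: n = n₀ − 1ξ → 131 = 218.5 − 1ξ, giving ξ = 87.5 lbmol/h.
Outlet amounts (n = n₀ + ν ξ):
  E: 218.5 − 1(87.5) = 131
  B: 1072 − 2(87.5) = 897
  D: 0 + 1(87.5) = 87.5
  A: 0 + 1(87.5) = 87.5
Total out = 1203 lbmol/h; y_A = 87.5 / 1203 = 0.07273.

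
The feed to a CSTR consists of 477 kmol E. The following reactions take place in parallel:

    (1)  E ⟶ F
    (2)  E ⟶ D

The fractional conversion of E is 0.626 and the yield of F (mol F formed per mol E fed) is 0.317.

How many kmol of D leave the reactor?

Yield of F: 1ξ₁ / 477 = 0.317 → ξ₁ = 151.2 kmol.
Conversion of E: 1ξ₁ + 1ξ₂ = 0.626 × 477 = 298.6 → ξ₂ = 147.4 kmol.
Outlet amounts (n = n₀ + Σ ν·ξ):
  E: 477 − 1(151.2) − 1(147.4) = 178.4
  F: 0 + 1(151.2) = 151.2
  D: 0 + 1(147.4) = 147.4

147 kmol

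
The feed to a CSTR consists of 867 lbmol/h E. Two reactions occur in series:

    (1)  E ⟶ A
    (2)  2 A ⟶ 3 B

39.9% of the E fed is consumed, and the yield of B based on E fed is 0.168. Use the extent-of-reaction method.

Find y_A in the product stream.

Conversion of E: E consumed = 1ξ₁ = 0.399 × 867 → ξ₁ = 345.9 lbmol/h.
Yield of B: 3ξ₂ / 867 = 0.168 → ξ₂ = 48.55 lbmol/h.
Outlet amounts (n = n₀ + Σ ν·ξ):
  E: 867 − 1(345.9) = 521.1
  A: 0 + 1(345.9) − 2(48.55) = 248.8
  B: 0 + 3(48.55) = 145.7
Total out = 915.6 lbmol/h; y_A = 248.8 / 915.6 = 0.2718.

0.272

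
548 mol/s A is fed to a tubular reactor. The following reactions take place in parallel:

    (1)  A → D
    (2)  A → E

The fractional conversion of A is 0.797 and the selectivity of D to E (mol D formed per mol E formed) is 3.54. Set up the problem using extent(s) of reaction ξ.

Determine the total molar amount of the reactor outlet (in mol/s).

Conversion of A: A consumed = 0.797 × 548 = 436.8 mol/s = 1ξ₁ + 1ξ₂.
Selectivity: 1ξ₁ / (1ξ₂) = 3.54 → ξ₁ = 3.54 ξ₂.
Substitute: (1·3.54 + 1) ξ₂ = 436.8 → ξ₂ = 96.2 mol/s, ξ₁ = 340.6 mol/s.
Outlet amounts (n = n₀ + Σ ν·ξ):
  A: 548 − 1(340.6) − 1(96.2) = 111.2
  D: 0 + 1(340.6) = 340.6
  E: 0 + 1(96.2) = 96.2
Total out = 111.2 + 340.6 + 96.2 = 548 mol/s.

548 mol/s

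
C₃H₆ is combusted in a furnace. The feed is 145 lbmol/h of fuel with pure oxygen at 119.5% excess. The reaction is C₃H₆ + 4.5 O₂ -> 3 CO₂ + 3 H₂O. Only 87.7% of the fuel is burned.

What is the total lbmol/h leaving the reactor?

Stoichiometric O₂ = 4.5 × 145 = 652.5 lbmol/h; O₂ fed = 652.5 × 2.195 = 1432 lbmol/h.
Fuel reacted = 0.877 × 145 → ξ = 127.2 lbmol/h.
Outlet (n = n₀ + ν ξ):
  C₃H₆: 145 − 1(127.2) = 17.83
  O₂: 1432 − 4.5(127.2) = 860
  CO₂: 0 + 3(127.2) = 381.5
  H₂O: 0 + 3(127.2) = 381.5
Total out = 17.83 + 860 + 381.5 + 381.5 = 1641 lbmol/h.

1640 lbmol/h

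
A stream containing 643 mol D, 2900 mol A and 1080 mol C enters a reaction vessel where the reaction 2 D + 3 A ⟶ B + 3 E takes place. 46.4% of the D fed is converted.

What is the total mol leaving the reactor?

4470 mol

D reacted = 0.464 × 643 = 298.4 mol; ν_D = −2, so ξ = 298.4/2 = 149.2 mol.
Outlet amounts (n = n₀ + ν ξ):
  D: 643 − 2(149.2) = 344.6
  A: 2900 − 3(149.2) = 2452
  B: 0 + 1(149.2) = 149.2
  E: 0 + 3(149.2) = 447.5
  C: 1080 (inert)
Total out = 344.6 + 2452 + 149.2 + 447.5 + 1080 = 4474 mol.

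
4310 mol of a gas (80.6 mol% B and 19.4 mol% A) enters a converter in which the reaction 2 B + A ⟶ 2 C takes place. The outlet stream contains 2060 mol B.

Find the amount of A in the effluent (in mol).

For B: n = n₀ − 2ξ → 2060 = 3474 − 2ξ, giving ξ = 706.9 mol.
Outlet amounts (n = n₀ + ν ξ):
  B: 3474 − 2(706.9) = 2060
  A: 836.1 − 1(706.9) = 129.2
  C: 0 + 2(706.9) = 1414

129 mol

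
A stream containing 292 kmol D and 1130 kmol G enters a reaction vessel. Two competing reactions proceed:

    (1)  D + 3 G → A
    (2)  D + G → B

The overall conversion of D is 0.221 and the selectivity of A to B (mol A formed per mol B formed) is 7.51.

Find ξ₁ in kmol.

Conversion of D: D consumed = 0.221 × 292 = 64.53 kmol = 1ξ₁ + 1ξ₂.
Selectivity: 1ξ₁ / (1ξ₂) = 7.51 → ξ₁ = 7.51 ξ₂.
Substitute: (1·7.51 + 1) ξ₂ = 64.53 → ξ₂ = 7.583 kmol, ξ₁ = 56.95 kmol.
Outlet amounts (n = n₀ + Σ ν·ξ):
  D: 292 − 1(56.95) − 1(7.583) = 227.5
  G: 1130 − 3(56.95) − 1(7.583) = 951.6
  A: 0 + 1(56.95) = 56.95
  B: 0 + 1(7.583) = 7.583

ξ₁ = 56.9 kmol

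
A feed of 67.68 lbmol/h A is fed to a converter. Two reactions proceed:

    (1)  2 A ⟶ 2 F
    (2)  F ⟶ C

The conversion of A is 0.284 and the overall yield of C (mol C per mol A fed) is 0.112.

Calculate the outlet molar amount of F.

Conversion of A: A consumed = 2ξ₁ = 0.284 × 67.68 → ξ₁ = 9.611 lbmol/h.
Yield of C: 1ξ₂ / 67.68 = 0.112 → ξ₂ = 7.58 lbmol/h.
Outlet amounts (n = n₀ + Σ ν·ξ):
  A: 67.68 − 2(9.611) = 48.46
  F: 0 + 2(9.611) − 1(7.58) = 11.64
  C: 0 + 1(7.58) = 7.58

11.6 lbmol/h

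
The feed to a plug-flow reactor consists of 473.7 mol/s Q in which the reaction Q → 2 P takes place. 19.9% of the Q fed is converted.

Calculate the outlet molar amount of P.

189 mol/s

Q reacted = 0.199 × 473.7 = 94.27 mol/s; ν_Q = −1, so ξ = 94.27/1 = 94.27 mol/s.
Outlet amounts (n = n₀ + ν ξ):
  Q: 473.7 − 1(94.27) = 379.4
  P: 0 + 2(94.27) = 188.5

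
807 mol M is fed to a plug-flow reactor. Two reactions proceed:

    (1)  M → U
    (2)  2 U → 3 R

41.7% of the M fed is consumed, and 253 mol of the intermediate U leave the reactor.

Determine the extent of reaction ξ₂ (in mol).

ξ₂ = 41.8 mol

Conversion of M: M consumed = 1ξ₁ = 0.417 × 807 → ξ₁ = 336.5 mol.
U balance: n_U = 0 + 1ξ₁ − 2ξ₂ = 253 → ξ₂ = (1·336.5 − 253)/2 = 41.76 mol.
Outlet amounts (n = n₀ + Σ ν·ξ):
  M: 807 − 1(336.5) = 470.5
  U: 0 + 1(336.5) − 2(41.76) = 253
  R: 0 + 3(41.76) = 125.3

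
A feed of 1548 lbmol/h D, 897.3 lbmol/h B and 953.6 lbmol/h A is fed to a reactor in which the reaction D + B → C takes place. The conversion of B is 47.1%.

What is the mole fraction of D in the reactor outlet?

B reacted = 0.471 × 897.3 = 422.6 lbmol/h; ν_B = −1, so ξ = 422.6/1 = 422.6 lbmol/h.
Outlet amounts (n = n₀ + ν ξ):
  D: 1548 − 1(422.6) = 1125
  B: 897.3 − 1(422.6) = 474.7
  C: 0 + 1(422.6) = 422.6
  A: 953.6 (inert)
Total out = 2976 lbmol/h; y_D = 1125 / 2976 = 0.3781.

0.378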